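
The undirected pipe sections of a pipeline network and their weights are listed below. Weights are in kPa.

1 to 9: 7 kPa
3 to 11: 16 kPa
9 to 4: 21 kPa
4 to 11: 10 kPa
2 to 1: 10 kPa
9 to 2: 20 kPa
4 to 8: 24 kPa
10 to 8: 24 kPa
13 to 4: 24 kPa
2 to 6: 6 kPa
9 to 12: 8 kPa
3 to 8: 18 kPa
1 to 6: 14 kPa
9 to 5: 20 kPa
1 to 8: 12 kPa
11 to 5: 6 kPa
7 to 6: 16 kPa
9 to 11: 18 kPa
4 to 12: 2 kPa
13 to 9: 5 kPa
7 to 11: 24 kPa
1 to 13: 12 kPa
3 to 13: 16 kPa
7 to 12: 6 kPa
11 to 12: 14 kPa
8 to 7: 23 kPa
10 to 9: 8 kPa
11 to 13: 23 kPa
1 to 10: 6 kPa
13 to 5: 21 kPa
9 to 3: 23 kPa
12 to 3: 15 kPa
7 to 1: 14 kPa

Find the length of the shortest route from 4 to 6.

24 kPa

Settle nodes by increasing distance from 4:
4: 0
12: 2  (via 4)
7: 8  (via 12)
9: 10  (via 12)
11: 10  (via 4)
13: 15  (via 9)
5: 16  (via 11)
1: 17  (via 9)
3: 17  (via 12)
10: 18  (via 9)
6: 24  (via 7)
Shortest route: 4–12–7–6 = 24 kPa.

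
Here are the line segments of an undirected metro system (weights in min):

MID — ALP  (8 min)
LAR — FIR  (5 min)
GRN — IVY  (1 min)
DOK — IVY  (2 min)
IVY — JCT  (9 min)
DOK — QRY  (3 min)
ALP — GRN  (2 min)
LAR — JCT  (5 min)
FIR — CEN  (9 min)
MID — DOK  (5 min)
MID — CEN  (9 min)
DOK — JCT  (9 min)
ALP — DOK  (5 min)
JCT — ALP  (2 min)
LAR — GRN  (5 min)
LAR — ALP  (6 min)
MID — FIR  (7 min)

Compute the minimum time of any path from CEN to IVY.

Candidate routes:
CEN–MID–DOK–IVY: 9+5+2 = 16
CEN–MID–ALP–GRN–IVY: 9+8+2+1 = 20
CEN–MID–DOK–ALP–GRN–IVY: 9+5+5+2+1 = 22
CEN–FIR–LAR–GRN–IVY: 9+5+5+1 = 20
Cheapest is CEN–MID–DOK–IVY at 16 min.

16 min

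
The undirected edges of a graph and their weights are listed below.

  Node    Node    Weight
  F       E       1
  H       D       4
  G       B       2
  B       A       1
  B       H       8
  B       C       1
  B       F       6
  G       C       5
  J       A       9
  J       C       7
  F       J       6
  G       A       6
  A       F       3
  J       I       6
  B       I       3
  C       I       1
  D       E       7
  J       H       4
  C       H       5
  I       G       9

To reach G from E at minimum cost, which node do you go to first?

F

Enumerating some paths:
E → F → B → G: 1+6+2 = 9
E → F → A → B → G: 1+3+1+2 = 7
The minimum is 7 via E → F → A → B → G.
So from E the first move is to F.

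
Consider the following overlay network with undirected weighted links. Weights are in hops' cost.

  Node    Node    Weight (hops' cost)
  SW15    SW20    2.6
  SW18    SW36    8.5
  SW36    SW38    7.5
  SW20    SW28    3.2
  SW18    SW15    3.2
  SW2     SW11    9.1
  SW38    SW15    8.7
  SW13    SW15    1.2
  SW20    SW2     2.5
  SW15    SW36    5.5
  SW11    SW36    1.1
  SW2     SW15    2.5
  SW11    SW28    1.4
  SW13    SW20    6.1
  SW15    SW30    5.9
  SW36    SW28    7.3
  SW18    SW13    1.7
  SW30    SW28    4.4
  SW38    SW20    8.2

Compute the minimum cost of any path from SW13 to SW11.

Shortest distances from SW13:
SW13: 0
SW15: 1.2  (via SW13)
SW18: 1.7  (via SW13)
SW2: 3.7  (via SW15)
SW20: 3.8  (via SW15)
SW36: 6.7  (via SW15)
SW28: 7  (via SW20)
SW30: 7.1  (via SW15)
SW11: 7.8  (via SW36)
Shortest route: SW13 → SW15 → SW36 → SW11 = 7.8 hops' cost.

7.8 hops' cost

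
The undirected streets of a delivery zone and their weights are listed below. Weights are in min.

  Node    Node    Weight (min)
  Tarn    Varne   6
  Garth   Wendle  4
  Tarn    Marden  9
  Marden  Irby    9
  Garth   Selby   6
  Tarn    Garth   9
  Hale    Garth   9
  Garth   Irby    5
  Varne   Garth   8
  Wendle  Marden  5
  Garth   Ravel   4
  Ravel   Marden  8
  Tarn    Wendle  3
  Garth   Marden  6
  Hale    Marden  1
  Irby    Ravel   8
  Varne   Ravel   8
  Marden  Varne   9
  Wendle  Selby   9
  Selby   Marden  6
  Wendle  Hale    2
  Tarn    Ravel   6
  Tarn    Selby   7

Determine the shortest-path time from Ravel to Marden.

8 min

Running Dijkstra from Ravel:
Ravel: 0
Garth: 4  (via Ravel)
Tarn: 6  (via Ravel)
Wendle: 8  (via Garth)
Marden: 8  (via Ravel)
Shortest route: Ravel–Marden = 8 min.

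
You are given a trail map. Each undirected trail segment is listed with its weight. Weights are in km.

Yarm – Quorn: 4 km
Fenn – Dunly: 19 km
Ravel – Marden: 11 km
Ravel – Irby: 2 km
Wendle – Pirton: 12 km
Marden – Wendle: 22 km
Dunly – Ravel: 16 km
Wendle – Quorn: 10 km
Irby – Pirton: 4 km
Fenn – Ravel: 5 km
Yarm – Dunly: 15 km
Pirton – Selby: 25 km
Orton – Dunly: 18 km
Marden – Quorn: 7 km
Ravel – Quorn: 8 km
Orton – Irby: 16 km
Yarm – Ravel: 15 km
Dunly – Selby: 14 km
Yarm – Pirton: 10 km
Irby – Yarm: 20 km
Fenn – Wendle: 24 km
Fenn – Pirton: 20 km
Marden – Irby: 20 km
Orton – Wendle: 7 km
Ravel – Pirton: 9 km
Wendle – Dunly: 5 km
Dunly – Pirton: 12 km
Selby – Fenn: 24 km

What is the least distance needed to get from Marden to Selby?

Running Dijkstra from Marden:
Marden: 0
Quorn: 7  (via Marden)
Ravel: 11  (via Marden)
Yarm: 11  (via Quorn)
Irby: 13  (via Ravel)
Fenn: 16  (via Ravel)
Pirton: 17  (via Irby)
Wendle: 17  (via Quorn)
Dunly: 22  (via Wendle)
Orton: 24  (via Wendle)
Selby: 36  (via Dunly)
Shortest route: Marden → Quorn → Wendle → Dunly → Selby = 36 km.

36 km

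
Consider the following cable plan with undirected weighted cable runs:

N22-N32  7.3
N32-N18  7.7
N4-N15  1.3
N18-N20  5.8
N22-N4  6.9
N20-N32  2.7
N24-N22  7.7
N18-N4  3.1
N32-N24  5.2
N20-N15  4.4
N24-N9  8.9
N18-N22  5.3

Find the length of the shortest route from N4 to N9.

22.5

Shortest distances from N4:
N4: 0
N15: 1.3  (via N4)
N18: 3.1  (via N4)
N20: 5.7  (via N15)
N22: 6.9  (via N4)
N32: 8.4  (via N20)
N24: 13.6  (via N32)
N9: 22.5  (via N24)
Shortest route: N4 → N15 → N20 → N32 → N24 → N9 = 22.5.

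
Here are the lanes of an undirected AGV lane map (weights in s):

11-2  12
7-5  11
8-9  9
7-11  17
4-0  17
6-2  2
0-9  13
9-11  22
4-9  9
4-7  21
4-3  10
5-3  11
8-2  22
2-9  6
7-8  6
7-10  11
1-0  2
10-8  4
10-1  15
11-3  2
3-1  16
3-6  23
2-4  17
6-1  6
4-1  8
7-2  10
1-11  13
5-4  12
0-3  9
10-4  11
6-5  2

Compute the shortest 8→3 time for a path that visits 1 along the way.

Best 8 to 1: 8–10–1 costing 19
Best 1 to 3: 1–0–3 costing 11
Total via 1: 19 + 11 = 30 s.

30 s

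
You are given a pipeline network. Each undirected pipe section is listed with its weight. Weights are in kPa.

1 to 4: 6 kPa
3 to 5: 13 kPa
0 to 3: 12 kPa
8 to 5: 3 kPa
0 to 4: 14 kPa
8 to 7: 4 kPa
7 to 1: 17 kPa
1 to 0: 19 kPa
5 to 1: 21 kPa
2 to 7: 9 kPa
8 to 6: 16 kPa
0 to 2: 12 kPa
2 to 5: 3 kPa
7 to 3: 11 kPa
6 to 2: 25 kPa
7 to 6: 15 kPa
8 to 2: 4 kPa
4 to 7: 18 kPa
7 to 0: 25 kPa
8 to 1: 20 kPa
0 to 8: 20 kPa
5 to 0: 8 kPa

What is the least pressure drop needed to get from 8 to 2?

4 kPa

Candidate routes:
8 → 2: 4 = 4
8 → 5 → 2: 3+3 = 6
The minimum is 4 kPa via 8 → 2.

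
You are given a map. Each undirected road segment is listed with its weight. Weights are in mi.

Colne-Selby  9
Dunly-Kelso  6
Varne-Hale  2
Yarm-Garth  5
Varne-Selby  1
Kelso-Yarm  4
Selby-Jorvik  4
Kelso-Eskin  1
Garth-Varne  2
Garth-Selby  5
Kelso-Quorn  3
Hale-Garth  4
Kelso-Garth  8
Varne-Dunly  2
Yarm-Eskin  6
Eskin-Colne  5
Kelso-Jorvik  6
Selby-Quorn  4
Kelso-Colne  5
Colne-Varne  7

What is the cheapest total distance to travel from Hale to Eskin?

11 mi

Shortest distances from Hale:
Hale: 0
Varne: 2  (via Hale)
Selby: 3  (via Varne)
Garth: 4  (via Hale)
Dunly: 4  (via Varne)
Jorvik: 7  (via Selby)
Quorn: 7  (via Selby)
Yarm: 9  (via Garth)
Colne: 9  (via Varne)
Kelso: 10  (via Dunly)
Eskin: 11  (via Kelso)
Shortest route: Hale → Varne → Dunly → Kelso → Eskin = 11 mi.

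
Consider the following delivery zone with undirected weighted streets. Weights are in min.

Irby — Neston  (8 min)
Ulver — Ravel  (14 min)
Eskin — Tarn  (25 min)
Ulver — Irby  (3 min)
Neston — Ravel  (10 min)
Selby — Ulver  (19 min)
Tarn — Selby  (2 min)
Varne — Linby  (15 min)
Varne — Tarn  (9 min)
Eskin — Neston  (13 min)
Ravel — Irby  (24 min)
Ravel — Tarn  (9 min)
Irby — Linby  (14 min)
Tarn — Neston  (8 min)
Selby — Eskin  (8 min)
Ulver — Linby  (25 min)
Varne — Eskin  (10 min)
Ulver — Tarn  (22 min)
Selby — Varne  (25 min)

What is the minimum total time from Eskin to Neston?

13 min

Running Dijkstra from Eskin:
Eskin: 0
Selby: 8  (via Eskin)
Tarn: 10  (via Selby)
Varne: 10  (via Eskin)
Neston: 13  (via Eskin)
Shortest route: Eskin → Neston = 13 min.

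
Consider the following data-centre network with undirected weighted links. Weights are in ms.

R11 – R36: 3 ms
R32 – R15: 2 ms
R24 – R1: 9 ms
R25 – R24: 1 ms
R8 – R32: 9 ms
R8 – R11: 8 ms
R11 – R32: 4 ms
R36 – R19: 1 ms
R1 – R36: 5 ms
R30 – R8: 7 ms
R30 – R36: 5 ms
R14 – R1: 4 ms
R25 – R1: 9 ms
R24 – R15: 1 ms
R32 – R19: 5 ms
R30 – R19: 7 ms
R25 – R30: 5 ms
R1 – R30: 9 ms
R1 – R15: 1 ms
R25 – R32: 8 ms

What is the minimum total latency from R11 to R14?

11 ms

Candidate routes:
R11 → R36 → R19 → R32 → R15 → R1 → R14: 3+1+5+2+1+4 = 16
R11 → R32 → R19 → R36 → R1 → R14: 4+5+1+5+4 = 19
R11 → R36 → R1 → R14: 3+5+4 = 12
R11 → R32 → R15 → R1 → R14: 4+2+1+4 = 11
The minimum is 11 ms via R11 → R32 → R15 → R1 → R14.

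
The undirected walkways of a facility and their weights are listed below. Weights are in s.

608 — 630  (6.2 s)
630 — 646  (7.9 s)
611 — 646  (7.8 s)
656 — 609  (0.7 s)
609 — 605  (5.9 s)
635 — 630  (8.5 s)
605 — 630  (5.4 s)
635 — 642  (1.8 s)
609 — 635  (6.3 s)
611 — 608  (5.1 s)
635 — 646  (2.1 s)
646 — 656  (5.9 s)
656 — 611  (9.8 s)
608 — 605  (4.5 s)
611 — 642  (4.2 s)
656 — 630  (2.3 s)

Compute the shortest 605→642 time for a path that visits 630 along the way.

15.7 s

Shortest 605→630: 605–630 = 5.4
Best 630 to 642: 630–635–642 costing 10.3
Total via 630: 5.4 + 10.3 = 15.7 s.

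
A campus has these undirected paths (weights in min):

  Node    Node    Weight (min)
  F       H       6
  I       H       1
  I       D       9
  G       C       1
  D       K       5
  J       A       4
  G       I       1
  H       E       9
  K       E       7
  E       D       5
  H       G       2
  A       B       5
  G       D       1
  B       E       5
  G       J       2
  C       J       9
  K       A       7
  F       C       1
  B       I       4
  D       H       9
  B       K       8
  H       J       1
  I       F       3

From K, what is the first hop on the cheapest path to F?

Enumerating some paths:
K–D–G–I–F: 5+1+1+3 = 10
K–D–G–H–I–F: 5+1+2+1+3 = 12
K–D–G–C–F: 5+1+1+1 = 8
Cheapest is K–D–G–C–F at 8 min.
So from K the first move is to D.

D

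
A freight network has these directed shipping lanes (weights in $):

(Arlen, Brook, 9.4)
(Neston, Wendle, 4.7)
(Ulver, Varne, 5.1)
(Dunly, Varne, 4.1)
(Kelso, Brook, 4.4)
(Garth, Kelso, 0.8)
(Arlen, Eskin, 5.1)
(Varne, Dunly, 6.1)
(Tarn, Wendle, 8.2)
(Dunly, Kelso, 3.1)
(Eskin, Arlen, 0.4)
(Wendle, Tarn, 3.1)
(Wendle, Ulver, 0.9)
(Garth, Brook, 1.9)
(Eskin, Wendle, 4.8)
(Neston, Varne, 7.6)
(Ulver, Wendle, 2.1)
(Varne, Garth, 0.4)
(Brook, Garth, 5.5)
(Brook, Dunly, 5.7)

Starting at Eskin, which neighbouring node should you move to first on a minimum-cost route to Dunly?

Compare a few routes:
Eskin → Wendle → Ulver → Varne → Dunly: 4.8+0.9+5.1+6.1 = 16.9
Eskin → Arlen → Brook → Dunly: 0.4+9.4+5.7 = 15.5
Cheapest is Eskin → Arlen → Brook → Dunly at $15.5.
So from Eskin the first move is to Arlen.

Arlen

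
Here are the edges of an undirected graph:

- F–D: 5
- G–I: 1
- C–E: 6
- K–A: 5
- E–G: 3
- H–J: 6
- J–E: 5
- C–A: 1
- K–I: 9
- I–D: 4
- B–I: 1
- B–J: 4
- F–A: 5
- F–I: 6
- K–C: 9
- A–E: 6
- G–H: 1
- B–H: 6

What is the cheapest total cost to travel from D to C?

Compare a few routes:
D → I → G → E → A → C: 4+1+3+6+1 = 15
D → F → A → C: 5+5+1 = 11
D → I → F → A → C: 4+6+5+1 = 16
D → I → G → E → C: 4+1+3+6 = 14
The minimum is 11 via D → F → A → C.

11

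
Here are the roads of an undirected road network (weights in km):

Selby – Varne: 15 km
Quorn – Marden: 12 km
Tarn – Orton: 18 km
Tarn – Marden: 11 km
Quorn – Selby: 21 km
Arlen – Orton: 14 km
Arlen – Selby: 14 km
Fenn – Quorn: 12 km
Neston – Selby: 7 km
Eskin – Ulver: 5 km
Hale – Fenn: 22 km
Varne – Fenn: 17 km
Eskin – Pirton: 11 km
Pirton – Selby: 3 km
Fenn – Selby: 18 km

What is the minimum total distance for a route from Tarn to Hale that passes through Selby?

84 km

Best Tarn to Selby: Tarn–Marden–Quorn–Selby costing 44
Best Selby to Hale: Selby–Fenn–Hale costing 40
Total via Selby: 44 + 40 = 84 km.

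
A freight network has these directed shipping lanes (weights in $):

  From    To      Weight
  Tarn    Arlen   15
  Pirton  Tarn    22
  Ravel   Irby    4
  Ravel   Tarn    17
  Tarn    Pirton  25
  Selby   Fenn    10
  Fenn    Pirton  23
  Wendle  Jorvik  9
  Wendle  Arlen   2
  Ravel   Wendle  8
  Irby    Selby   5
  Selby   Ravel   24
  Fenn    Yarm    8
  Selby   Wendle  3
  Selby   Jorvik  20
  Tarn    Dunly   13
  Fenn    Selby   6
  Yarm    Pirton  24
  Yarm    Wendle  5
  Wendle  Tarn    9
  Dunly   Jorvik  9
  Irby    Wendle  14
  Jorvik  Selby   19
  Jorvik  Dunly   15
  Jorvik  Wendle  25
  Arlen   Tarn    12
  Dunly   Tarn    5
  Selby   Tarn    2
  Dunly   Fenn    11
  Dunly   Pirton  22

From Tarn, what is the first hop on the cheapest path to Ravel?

Candidate routes:
Tarn → Dunly → Jorvik → Selby → Ravel: 13+9+19+24 = 65
Tarn → Dunly → Fenn → Selby → Ravel: 13+11+6+24 = 54
Tarn → Dunly → Fenn → Yarm → Wendle → Jorvik → Selby → Ravel: 13+11+8+5+9+19+24 = 89
Cheapest is Tarn → Dunly → Fenn → Selby → Ravel at $54.
So from Tarn the first move is to Dunly.

Dunly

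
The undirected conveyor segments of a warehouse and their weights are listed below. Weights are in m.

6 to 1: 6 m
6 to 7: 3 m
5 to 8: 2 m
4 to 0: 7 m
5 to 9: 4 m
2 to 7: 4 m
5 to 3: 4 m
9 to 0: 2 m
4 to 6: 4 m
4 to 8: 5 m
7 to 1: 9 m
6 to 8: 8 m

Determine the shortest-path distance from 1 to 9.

Candidate routes:
1 - 6 - 8 - 5 - 9: 6+8+2+4 = 20
1 - 6 - 4 - 0 - 9: 6+4+7+2 = 19
Cheapest is 1 - 6 - 4 - 0 - 9 at 19 m.

19 m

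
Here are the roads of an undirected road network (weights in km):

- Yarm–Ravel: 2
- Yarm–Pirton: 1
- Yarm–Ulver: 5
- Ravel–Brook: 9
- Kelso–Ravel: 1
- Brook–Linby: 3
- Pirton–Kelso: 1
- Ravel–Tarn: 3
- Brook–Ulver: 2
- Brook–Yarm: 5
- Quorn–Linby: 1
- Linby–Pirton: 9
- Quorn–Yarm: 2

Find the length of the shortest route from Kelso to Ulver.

Settle nodes by increasing distance from Kelso:
Kelso: 0
Pirton: 1  (via Kelso)
Ravel: 1  (via Kelso)
Yarm: 2  (via Pirton)
Tarn: 4  (via Ravel)
Quorn: 4  (via Yarm)
Linby: 5  (via Quorn)
Ulver: 7  (via Yarm)
Shortest route: Kelso–Pirton–Yarm–Ulver = 7 km.

7 km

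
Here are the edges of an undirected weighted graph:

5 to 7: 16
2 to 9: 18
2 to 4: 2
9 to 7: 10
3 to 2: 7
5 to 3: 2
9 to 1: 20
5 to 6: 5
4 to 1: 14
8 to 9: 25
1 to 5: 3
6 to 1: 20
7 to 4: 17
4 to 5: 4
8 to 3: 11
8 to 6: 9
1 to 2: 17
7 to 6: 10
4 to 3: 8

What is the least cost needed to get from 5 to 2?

Compare a few routes:
5 - 4 - 2: 4+2 = 6
5 - 3 - 4 - 2: 2+8+2 = 12
5 - 3 - 2: 2+7 = 9
Cheapest is 5 - 4 - 2 at 6.

6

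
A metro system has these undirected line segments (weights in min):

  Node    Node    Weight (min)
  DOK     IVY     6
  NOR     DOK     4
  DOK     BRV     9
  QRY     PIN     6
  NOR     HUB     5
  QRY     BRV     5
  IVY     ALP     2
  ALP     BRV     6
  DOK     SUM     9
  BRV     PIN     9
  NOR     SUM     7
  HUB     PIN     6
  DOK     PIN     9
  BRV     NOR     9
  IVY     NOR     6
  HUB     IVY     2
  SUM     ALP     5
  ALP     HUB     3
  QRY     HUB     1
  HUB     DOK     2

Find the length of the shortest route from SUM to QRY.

9 min

Settle nodes by increasing distance from SUM:
SUM: 0
ALP: 5  (via SUM)
IVY: 7  (via ALP)
NOR: 7  (via SUM)
HUB: 8  (via ALP)
DOK: 9  (via SUM)
QRY: 9  (via HUB)
Shortest route: SUM → ALP → HUB → QRY = 9 min.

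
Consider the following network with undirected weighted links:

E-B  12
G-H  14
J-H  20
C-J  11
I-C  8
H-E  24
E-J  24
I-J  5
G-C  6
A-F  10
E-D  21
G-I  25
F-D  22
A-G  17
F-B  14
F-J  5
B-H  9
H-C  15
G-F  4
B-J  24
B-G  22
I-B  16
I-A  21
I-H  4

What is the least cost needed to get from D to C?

32

Enumerating some paths:
D–F–J–C: 22+5+11 = 38
D–F–G–C: 22+4+6 = 32
The minimum is 32 via D–F–G–C.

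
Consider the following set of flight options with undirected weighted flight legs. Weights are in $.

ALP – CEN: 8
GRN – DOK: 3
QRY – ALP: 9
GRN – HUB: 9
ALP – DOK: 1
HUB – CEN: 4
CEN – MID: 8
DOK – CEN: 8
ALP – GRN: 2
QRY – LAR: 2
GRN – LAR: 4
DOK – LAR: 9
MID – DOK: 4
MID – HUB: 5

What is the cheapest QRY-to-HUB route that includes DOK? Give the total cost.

$18

Shortest QRY→DOK: QRY–LAR–GRN–DOK = 9
Best DOK to HUB: DOK–MID–HUB costing 9
Total via DOK: 9 + 9 = $18.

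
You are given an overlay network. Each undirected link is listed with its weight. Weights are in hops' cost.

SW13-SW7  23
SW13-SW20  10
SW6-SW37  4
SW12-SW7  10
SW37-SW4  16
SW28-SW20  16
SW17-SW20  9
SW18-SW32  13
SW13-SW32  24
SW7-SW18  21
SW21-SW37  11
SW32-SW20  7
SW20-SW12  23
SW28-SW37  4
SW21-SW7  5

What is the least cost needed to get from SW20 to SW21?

Candidate routes:
SW20 → SW13 → SW7 → SW21: 10+23+5 = 38
SW20 → SW28 → SW37 → SW21: 16+4+11 = 31
SW20 → SW12 → SW7 → SW21: 23+10+5 = 38
SW20 → SW32 → SW18 → SW7 → SW21: 7+13+21+5 = 46
The minimum is 31 hops' cost via SW20 → SW28 → SW37 → SW21.

31 hops' cost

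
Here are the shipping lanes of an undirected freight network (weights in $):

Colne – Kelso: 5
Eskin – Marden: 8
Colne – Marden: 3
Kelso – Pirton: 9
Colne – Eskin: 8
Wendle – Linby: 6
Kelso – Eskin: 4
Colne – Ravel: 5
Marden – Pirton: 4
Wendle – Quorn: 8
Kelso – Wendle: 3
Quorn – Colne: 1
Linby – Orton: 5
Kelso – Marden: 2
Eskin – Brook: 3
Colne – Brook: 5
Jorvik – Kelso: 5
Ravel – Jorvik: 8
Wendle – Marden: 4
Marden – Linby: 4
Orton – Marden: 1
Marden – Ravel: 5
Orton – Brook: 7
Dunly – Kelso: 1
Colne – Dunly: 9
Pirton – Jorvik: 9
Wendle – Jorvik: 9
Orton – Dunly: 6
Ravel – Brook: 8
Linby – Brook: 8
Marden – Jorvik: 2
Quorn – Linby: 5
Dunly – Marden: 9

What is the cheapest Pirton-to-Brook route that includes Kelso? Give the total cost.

$13

Best Pirton to Kelso: Pirton–Marden–Kelso costing 6
Best Kelso to Brook: Kelso–Eskin–Brook costing 7
Total via Kelso: 6 + 7 = $13.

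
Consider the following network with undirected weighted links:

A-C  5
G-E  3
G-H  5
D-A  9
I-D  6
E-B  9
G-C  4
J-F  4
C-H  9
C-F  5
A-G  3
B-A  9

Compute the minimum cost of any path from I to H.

23

Candidate routes:
I → D → A → C → H: 6+9+5+9 = 29
I → D → A → G → H: 6+9+3+5 = 23
I → D → A → C → G → H: 6+9+5+4+5 = 29
The minimum is 23 via I → D → A → G → H.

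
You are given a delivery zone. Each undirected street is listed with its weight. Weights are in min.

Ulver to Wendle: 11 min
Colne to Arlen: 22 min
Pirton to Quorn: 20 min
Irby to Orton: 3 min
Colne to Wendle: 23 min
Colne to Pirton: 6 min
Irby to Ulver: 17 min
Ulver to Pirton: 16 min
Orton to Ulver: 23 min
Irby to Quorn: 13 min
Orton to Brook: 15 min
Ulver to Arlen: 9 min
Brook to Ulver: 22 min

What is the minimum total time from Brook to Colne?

Running Dijkstra from Brook:
Brook: 0
Orton: 15  (via Brook)
Irby: 18  (via Orton)
Ulver: 22  (via Brook)
Arlen: 31  (via Ulver)
Quorn: 31  (via Irby)
Wendle: 33  (via Ulver)
Pirton: 38  (via Ulver)
Colne: 44  (via Pirton)
Shortest route: Brook–Ulver–Pirton–Colne = 44 min.

44 min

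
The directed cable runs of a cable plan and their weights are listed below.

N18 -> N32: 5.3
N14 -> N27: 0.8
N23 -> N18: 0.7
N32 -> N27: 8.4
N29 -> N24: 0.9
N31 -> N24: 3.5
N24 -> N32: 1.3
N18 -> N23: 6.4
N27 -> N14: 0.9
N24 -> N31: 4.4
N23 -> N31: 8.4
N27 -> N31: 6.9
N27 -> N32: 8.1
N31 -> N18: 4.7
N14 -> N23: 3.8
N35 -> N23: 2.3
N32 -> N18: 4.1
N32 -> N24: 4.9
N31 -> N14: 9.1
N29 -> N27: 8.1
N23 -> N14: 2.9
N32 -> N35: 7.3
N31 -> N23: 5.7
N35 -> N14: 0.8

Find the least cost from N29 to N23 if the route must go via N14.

Best N29 to N14: N29–N27–N14 costing 9
Best N14 to N23: N14–N23 costing 3.8
Total via N14: 9 + 3.8 = 12.8.

12.8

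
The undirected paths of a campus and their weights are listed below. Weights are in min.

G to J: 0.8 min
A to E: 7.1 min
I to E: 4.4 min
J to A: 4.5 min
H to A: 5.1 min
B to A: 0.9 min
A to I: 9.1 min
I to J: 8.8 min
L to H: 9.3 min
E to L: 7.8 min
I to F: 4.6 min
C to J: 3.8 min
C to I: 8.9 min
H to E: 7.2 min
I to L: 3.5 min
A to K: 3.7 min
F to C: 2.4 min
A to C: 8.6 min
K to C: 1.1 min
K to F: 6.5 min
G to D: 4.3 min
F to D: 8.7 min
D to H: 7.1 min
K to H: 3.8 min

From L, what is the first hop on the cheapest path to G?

Enumerating some paths:
L → I → F → C → J → G: 3.5+4.6+2.4+3.8+0.8 = 15.1
L → I → J → G: 3.5+8.8+0.8 = 13.1
The minimum is 13.1 min via L → I → J → G.
So from L the first move is to I.

I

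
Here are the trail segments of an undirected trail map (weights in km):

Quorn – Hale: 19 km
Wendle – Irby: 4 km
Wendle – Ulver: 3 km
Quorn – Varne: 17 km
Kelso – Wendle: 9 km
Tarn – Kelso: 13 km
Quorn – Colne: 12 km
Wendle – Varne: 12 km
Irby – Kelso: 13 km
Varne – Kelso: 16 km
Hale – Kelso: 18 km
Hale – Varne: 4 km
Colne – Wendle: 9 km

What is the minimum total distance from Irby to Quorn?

25 km

Settle nodes by increasing distance from Irby:
Irby: 0
Wendle: 4  (via Irby)
Ulver: 7  (via Wendle)
Kelso: 13  (via Irby)
Colne: 13  (via Wendle)
Varne: 16  (via Wendle)
Hale: 20  (via Varne)
Quorn: 25  (via Colne)
Shortest route: Irby → Wendle → Colne → Quorn = 25 km.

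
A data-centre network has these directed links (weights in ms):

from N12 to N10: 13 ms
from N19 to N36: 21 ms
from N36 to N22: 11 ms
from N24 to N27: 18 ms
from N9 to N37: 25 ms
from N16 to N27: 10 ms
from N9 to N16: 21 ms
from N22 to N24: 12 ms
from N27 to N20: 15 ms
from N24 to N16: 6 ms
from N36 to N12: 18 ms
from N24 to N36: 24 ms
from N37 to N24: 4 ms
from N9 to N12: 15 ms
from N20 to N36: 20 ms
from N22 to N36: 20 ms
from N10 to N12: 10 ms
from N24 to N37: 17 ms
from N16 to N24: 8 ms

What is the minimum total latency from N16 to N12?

Running Dijkstra from N16:
N16: 0
N24: 8  (via N16)
N27: 10  (via N16)
N20: 25  (via N27)
N37: 25  (via N24)
N36: 32  (via N24)
N22: 43  (via N36)
N12: 50  (via N36)
Shortest route: N16–N24–N36–N12 = 50 ms.

50 ms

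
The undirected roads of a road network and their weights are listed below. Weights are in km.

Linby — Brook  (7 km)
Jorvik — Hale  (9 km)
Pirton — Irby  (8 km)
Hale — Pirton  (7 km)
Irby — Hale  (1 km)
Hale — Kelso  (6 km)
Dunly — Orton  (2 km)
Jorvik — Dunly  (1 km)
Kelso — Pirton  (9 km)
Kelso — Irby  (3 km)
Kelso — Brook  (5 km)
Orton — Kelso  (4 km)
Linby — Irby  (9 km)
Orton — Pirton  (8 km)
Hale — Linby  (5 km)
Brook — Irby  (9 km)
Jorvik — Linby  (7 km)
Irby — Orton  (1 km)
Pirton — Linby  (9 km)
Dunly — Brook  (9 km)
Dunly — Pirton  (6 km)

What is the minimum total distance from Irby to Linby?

6 km

Settle nodes by increasing distance from Irby:
Irby: 0
Orton: 1  (via Irby)
Hale: 1  (via Irby)
Dunly: 3  (via Orton)
Kelso: 3  (via Irby)
Jorvik: 4  (via Dunly)
Linby: 6  (via Hale)
Shortest route: Irby–Hale–Linby = 6 km.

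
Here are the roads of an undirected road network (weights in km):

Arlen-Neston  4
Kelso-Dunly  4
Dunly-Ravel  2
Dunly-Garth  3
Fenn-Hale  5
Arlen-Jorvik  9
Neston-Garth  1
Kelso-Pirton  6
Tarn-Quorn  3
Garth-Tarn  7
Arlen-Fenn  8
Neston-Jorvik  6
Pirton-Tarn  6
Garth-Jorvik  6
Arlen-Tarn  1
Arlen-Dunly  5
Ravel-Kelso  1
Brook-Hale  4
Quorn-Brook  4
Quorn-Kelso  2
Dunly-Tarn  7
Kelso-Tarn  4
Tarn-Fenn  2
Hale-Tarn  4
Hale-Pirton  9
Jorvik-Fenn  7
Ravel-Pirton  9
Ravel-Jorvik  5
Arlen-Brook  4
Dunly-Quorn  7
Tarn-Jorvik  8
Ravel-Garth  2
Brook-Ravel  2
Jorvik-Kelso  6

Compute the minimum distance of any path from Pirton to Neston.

Enumerating some paths:
Pirton–Kelso–Ravel–Garth–Neston: 6+1+2+1 = 10
Pirton–Ravel–Garth–Neston: 9+2+1 = 12
Pirton–Tarn–Arlen–Neston: 6+1+4 = 11
Cheapest is Pirton–Kelso–Ravel–Garth–Neston at 10 km.

10 km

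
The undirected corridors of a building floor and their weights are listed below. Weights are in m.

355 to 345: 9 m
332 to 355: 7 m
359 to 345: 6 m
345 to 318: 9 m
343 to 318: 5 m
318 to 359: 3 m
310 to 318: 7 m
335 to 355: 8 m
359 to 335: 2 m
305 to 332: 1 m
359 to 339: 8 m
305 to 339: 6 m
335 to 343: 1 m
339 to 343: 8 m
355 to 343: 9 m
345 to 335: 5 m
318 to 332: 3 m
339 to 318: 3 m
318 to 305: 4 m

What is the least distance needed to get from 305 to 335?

Candidate routes:
305 - 318 - 359 - 335: 4+3+2 = 9
305 - 332 - 318 - 343 - 335: 1+3+5+1 = 10
The minimum is 9 m via 305 - 318 - 359 - 335.

9 m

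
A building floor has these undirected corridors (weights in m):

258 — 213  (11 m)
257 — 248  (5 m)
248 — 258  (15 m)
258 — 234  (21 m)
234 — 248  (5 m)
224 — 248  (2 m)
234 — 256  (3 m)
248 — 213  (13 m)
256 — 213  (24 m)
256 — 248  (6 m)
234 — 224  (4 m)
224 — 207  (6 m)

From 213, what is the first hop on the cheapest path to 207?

248

Candidate routes:
213–248–224–207: 13+2+6 = 21
213–248–234–224–207: 13+5+4+6 = 28
213–258–248–224–207: 11+15+2+6 = 34
213–248–256–234–224–207: 13+6+3+4+6 = 32
Cheapest is 213–248–224–207 at 21 m.
So from 213 the first move is to 248.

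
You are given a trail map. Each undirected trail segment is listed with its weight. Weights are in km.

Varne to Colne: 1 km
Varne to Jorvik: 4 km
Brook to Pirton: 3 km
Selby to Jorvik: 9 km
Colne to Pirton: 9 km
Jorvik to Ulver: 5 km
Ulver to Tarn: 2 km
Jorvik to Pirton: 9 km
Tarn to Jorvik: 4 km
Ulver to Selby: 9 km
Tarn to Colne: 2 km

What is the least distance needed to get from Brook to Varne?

Enumerating some paths:
Brook–Pirton–Colne–Varne: 3+9+1 = 13
Brook–Pirton–Jorvik–Tarn–Colne–Varne: 3+9+4+2+1 = 19
Brook–Pirton–Jorvik–Ulver–Tarn–Colne–Varne: 3+9+5+2+2+1 = 22
Brook–Pirton–Jorvik–Varne: 3+9+4 = 16
Cheapest is Brook–Pirton–Colne–Varne at 13 km.

13 km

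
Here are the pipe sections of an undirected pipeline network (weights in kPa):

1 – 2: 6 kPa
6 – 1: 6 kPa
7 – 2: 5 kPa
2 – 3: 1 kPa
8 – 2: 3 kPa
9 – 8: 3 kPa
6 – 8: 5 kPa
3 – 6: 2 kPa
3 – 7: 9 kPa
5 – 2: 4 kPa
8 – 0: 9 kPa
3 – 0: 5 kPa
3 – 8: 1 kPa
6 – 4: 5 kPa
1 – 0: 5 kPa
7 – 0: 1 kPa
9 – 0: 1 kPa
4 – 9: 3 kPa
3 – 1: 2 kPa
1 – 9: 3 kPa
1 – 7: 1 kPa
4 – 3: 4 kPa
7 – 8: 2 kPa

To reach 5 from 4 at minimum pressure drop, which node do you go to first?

Enumerating some paths:
4 → 3 → 8 → 2 → 5: 4+1+3+4 = 12
4 → 9 → 8 → 3 → 2 → 5: 3+3+1+1+4 = 12
4 → 3 → 2 → 5: 4+1+4 = 9
4 → 6 → 3 → 2 → 5: 5+2+1+4 = 12
The minimum is 9 kPa via 4 → 3 → 2 → 5.
So from 4 the first move is to 3.

3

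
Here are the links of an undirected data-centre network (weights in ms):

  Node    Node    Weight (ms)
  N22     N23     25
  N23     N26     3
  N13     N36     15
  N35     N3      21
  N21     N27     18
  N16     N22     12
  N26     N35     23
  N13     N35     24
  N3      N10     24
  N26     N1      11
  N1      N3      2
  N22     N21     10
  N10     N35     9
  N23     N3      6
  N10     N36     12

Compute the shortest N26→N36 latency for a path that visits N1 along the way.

Shortest N26→N1: N26–N1 = 11
Best N1 to N36: N1–N3–N10–N36 costing 38
Total via N1: 11 + 38 = 49 ms.

49 ms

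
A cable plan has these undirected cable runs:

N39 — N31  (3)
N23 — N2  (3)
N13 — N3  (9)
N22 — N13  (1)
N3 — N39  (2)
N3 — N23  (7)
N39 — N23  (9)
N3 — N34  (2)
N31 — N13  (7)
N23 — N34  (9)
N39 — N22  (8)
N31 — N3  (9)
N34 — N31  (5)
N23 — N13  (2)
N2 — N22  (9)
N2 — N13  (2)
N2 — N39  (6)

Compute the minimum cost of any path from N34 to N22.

Shortest distances from N34:
N34: 0
N3: 2  (via N34)
N39: 4  (via N3)
N31: 5  (via N34)
N23: 9  (via N34)
N2: 10  (via N39)
N13: 11  (via N3)
N22: 12  (via N39)
Shortest route: N34–N3–N39–N22 = 12.

12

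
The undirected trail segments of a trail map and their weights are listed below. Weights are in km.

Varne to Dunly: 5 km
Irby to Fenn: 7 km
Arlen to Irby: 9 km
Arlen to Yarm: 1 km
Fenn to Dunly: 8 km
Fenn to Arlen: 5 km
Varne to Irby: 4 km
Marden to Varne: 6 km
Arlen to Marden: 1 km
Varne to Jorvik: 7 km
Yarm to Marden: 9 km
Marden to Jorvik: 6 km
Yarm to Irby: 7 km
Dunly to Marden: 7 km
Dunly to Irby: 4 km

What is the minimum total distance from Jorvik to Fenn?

Enumerating some paths:
Jorvik - Marden - Arlen - Fenn: 6+1+5 = 12
Jorvik - Varne - Irby - Fenn: 7+4+7 = 18
The minimum is 12 km via Jorvik - Marden - Arlen - Fenn.

12 km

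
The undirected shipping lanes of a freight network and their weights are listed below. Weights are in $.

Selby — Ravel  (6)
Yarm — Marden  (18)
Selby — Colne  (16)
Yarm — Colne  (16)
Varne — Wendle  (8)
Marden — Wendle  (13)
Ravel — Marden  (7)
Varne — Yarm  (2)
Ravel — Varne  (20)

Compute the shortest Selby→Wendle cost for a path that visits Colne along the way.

$42

Best Selby to Colne: Selby → Colne costing 16
Shortest Colne→Wendle: Colne → Yarm → Varne → Wendle = 26
Total via Colne: 16 + 26 = $42.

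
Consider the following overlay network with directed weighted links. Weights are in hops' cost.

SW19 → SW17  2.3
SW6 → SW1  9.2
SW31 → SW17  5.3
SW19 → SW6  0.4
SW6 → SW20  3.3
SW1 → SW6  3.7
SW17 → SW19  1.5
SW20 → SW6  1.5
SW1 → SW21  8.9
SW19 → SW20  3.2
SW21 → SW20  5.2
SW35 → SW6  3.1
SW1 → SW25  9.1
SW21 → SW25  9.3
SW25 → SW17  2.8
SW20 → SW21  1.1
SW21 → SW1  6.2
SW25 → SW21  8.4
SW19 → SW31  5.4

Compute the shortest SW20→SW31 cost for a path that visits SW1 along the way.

26.1 hops' cost

Best SW20 to SW1: SW20 → SW21 → SW1 costing 7.3
Shortest SW1→SW31: SW1 → SW25 → SW17 → SW19 → SW31 = 18.8
Total via SW1: 7.3 + 18.8 = 26.1 hops' cost.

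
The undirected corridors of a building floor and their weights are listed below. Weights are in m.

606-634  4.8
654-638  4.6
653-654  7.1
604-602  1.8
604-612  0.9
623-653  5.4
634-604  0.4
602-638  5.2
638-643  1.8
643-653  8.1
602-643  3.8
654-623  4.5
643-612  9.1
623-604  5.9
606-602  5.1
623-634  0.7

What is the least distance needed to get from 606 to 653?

10.9 m

Running Dijkstra from 606:
606: 0
634: 4.8  (via 606)
602: 5.1  (via 606)
604: 5.2  (via 634)
623: 5.5  (via 634)
612: 6.1  (via 604)
643: 8.9  (via 602)
654: 10  (via 623)
638: 10.3  (via 602)
653: 10.9  (via 623)
Shortest route: 606–634–623–653 = 10.9 m.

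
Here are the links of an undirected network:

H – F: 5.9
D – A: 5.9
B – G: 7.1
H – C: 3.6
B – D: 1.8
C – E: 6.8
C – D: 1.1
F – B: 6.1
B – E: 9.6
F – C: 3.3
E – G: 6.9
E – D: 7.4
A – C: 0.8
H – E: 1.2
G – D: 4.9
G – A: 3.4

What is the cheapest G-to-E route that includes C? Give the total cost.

Best G to C: G–A–C costing 4.2
Best C to E: C–H–E costing 4.8
Total via C: 4.2 + 4.8 = 9.

9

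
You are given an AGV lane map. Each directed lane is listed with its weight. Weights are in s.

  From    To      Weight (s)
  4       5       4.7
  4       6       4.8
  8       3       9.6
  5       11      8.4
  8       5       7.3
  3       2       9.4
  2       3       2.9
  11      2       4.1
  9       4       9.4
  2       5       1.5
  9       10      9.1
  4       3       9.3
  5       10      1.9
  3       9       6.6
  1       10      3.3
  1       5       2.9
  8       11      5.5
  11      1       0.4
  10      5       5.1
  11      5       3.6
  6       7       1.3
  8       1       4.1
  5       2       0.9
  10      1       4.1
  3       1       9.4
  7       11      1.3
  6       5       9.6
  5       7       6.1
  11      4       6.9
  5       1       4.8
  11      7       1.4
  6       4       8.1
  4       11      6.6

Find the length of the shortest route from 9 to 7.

Compare a few routes:
9–4–6–7: 9.4+4.8+1.3 = 15.5
9–10–5–7: 9.1+5.1+6.1 = 20.3
9–4–5–7: 9.4+4.7+6.1 = 20.2
9–4–11–7: 9.4+6.6+1.4 = 17.4
Cheapest is 9–4–6–7 at 15.5 s.

15.5 s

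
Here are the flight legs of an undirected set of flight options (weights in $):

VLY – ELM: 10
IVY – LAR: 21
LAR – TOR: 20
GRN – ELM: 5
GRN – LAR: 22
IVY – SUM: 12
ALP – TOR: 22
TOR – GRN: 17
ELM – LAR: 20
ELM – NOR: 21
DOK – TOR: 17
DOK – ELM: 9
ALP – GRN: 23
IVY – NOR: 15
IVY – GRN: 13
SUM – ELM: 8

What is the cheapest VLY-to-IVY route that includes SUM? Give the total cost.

Best VLY to SUM: VLY–ELM–SUM costing 18
Best SUM to IVY: SUM–IVY costing 12
Total via SUM: 18 + 12 = $30.

$30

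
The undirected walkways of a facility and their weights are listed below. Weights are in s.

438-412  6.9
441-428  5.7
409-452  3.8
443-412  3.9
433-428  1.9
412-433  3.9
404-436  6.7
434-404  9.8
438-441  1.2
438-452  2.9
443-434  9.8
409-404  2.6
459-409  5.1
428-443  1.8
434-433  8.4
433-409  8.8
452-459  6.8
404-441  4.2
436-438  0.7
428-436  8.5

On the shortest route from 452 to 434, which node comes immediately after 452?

Candidate routes:
452 - 438 - 441 - 404 - 434: 2.9+1.2+4.2+9.8 = 18.1
452 - 438 - 441 - 428 - 433 - 434: 2.9+1.2+5.7+1.9+8.4 = 20.1
452 - 409 - 404 - 434: 3.8+2.6+9.8 = 16.2
The minimum is 16.2 s via 452 - 409 - 404 - 434.
So from 452 the first move is to 409.

409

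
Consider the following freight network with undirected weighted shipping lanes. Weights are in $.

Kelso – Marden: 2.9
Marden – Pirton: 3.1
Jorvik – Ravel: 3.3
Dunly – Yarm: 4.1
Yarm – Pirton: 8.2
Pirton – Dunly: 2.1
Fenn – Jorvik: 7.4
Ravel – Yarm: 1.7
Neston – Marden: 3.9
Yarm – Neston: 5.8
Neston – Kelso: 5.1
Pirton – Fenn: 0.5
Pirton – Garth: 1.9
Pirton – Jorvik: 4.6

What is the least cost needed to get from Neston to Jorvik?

Running Dijkstra from Neston:
Neston: 0
Marden: 3.9  (via Neston)
Kelso: 5.1  (via Neston)
Yarm: 5.8  (via Neston)
Pirton: 7  (via Marden)
Ravel: 7.5  (via Yarm)
Fenn: 7.5  (via Pirton)
Garth: 8.9  (via Pirton)
Dunly: 9.1  (via Pirton)
Jorvik: 10.8  (via Ravel)
Shortest route: Neston–Yarm–Ravel–Jorvik = $10.8.

$10.8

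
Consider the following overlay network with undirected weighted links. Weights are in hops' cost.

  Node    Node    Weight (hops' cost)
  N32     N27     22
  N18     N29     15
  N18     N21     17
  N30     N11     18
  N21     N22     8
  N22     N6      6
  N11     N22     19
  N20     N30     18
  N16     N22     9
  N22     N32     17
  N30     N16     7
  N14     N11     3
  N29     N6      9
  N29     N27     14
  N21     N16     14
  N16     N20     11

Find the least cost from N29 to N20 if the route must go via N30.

49 hops' cost

Best N29 to N30: N29 → N6 → N22 → N16 → N30 costing 31
Best N30 to N20: N30 → N20 costing 18
Total via N30: 31 + 18 = 49 hops' cost.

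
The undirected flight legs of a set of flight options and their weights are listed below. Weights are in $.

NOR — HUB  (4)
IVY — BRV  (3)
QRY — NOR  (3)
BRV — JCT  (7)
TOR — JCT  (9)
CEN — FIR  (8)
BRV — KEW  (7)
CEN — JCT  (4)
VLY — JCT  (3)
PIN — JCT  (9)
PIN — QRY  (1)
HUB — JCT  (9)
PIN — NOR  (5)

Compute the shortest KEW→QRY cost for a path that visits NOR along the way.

$30

Shortest KEW→NOR: KEW → BRV → JCT → HUB → NOR = 27
Best NOR to QRY: NOR → QRY costing 3
Total via NOR: 27 + 3 = $30.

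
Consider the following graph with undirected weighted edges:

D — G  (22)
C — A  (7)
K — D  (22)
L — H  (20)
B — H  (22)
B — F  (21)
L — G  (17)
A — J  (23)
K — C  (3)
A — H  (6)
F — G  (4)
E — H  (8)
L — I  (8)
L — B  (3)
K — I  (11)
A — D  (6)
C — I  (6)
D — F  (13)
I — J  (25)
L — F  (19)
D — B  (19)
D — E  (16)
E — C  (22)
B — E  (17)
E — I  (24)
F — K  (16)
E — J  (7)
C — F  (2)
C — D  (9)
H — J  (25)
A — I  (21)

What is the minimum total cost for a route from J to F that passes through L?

43

Shortest J→L: J → E → B → L = 27
Best L to F: L → I → C → F costing 16
Total via L: 27 + 16 = 43.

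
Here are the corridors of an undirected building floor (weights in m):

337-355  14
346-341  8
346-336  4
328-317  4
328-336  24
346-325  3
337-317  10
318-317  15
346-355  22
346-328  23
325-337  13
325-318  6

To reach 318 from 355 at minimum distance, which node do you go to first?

346

Enumerating some paths:
355 - 337 - 317 - 328 - 346 - 325 - 318: 14+10+4+23+3+6 = 60
355 - 337 - 317 - 318: 14+10+15 = 39
355 - 337 - 325 - 318: 14+13+6 = 33
355 - 346 - 325 - 318: 22+3+6 = 31
The minimum is 31 m via 355 - 346 - 325 - 318.
So from 355 the first move is to 346.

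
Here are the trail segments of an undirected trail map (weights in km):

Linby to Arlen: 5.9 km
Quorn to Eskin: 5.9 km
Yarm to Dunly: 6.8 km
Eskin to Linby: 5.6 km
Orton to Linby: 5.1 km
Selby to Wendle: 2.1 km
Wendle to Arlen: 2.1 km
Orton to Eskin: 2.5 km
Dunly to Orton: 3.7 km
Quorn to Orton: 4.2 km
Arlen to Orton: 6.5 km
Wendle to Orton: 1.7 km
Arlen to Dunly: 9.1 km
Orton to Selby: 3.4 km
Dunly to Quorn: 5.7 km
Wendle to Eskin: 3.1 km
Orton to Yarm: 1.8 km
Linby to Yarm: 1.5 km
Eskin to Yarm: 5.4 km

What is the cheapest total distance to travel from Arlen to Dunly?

Candidate routes:
Arlen–Wendle–Orton–Dunly: 2.1+1.7+3.7 = 7.5
Arlen–Dunly: 9.1 = 9.1
Cheapest is Arlen–Wendle–Orton–Dunly at 7.5 km.

7.5 km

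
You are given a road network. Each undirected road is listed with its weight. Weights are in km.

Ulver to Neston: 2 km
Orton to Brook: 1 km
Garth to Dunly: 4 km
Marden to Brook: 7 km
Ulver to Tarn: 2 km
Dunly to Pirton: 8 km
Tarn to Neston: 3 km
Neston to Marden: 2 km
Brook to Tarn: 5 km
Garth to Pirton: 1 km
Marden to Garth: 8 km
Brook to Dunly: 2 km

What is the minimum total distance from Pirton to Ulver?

Settle nodes by increasing distance from Pirton:
Pirton: 0
Garth: 1  (via Pirton)
Dunly: 5  (via Garth)
Brook: 7  (via Dunly)
Orton: 8  (via Brook)
Marden: 9  (via Garth)
Neston: 11  (via Marden)
Tarn: 12  (via Brook)
Ulver: 13  (via Neston)
Shortest route: Pirton → Garth → Marden → Neston → Ulver = 13 km.

13 km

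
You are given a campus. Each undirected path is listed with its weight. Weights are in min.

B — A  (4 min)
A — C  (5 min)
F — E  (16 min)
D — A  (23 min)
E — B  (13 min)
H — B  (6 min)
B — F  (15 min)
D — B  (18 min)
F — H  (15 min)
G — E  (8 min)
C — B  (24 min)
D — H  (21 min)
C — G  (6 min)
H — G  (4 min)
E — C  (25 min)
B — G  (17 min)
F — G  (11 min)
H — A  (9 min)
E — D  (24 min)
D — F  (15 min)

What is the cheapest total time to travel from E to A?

Candidate routes:
E–B–A: 13+4 = 17
E–G–H–A: 8+4+9 = 21
E–G–C–A: 8+6+5 = 19
The minimum is 17 min via E–B–A.

17 min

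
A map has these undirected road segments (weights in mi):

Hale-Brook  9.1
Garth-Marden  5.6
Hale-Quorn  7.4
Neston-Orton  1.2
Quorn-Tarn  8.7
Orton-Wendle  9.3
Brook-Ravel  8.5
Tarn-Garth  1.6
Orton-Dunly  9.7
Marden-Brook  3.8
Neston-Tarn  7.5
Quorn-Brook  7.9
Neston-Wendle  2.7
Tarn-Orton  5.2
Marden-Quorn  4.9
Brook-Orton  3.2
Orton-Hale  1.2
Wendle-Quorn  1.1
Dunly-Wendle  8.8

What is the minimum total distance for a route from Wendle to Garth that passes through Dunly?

Best Wendle to Dunly: Wendle → Dunly costing 8.8
Best Dunly to Garth: Dunly → Orton → Tarn → Garth costing 16.5
Total via Dunly: 8.8 + 16.5 = 25.3 mi.

25.3 mi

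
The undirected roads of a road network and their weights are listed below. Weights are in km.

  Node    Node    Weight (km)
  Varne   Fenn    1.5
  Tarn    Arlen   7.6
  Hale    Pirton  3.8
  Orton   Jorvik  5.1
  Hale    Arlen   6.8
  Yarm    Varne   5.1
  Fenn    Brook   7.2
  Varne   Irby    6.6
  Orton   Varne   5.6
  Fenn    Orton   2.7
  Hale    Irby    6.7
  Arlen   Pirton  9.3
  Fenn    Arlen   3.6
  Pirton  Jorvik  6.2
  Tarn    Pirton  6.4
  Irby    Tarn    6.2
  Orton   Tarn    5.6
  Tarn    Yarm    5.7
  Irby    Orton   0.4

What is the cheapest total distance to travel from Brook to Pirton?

20.1 km

Compare a few routes:
Brook → Fenn → Orton → Jorvik → Pirton: 7.2+2.7+5.1+6.2 = 21.2
Brook → Fenn → Orton → Irby → Hale → Pirton: 7.2+2.7+0.4+6.7+3.8 = 20.8
Brook → Fenn → Arlen → Pirton: 7.2+3.6+9.3 = 20.1
Cheapest is Brook → Fenn → Arlen → Pirton at 20.1 km.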